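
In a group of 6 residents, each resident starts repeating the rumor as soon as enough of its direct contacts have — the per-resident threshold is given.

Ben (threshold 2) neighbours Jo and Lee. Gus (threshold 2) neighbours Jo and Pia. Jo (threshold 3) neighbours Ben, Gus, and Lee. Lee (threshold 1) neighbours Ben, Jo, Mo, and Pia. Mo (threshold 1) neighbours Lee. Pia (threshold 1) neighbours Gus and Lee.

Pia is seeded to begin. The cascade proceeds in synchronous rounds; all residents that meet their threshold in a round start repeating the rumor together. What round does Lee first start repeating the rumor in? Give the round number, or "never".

Round 1 — Pia starts repeating the rumor (initial).
Round 2 — checking thresholds:
  Gus: 1 of 2 neighbours < 2, not yet.
  Lee: 1 of 4 neighbours ≥ 1, starts repeating the rumor.
Round 3 — checking thresholds:
  Ben: 1 of 2 neighbours < 2, not yet.
  Gus: 1 of 2 neighbours < 2, not yet.
  Jo: 1 of 3 neighbours < 3, not yet.
  Mo: 1 of 1 neighbours ≥ 1, starts repeating the rumor.
Round 4 — no new spreads; cascade stops.

2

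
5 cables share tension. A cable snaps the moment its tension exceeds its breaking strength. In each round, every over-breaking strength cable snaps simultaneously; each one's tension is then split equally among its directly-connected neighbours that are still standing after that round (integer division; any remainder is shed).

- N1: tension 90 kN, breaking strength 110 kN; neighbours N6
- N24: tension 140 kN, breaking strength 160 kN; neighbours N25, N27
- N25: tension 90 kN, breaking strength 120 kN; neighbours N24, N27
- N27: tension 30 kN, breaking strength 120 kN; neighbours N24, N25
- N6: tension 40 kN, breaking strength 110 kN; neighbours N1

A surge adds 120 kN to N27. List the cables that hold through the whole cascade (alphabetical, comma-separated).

N1, N6

Round 1 — N27 at 150 > 120. N27 snaps.
  N27 sheds 150 kN to N24, N25: 75 each.
    N24: 140+75 = 215 > 160
    N25: 90+75 = 165 > 120
Round 2 — N24, N25 snap.
  N24 sheds 215 kN: no online neighbours, lost.
  N25 sheds 165 kN: no online neighbours, lost.
No further breaks.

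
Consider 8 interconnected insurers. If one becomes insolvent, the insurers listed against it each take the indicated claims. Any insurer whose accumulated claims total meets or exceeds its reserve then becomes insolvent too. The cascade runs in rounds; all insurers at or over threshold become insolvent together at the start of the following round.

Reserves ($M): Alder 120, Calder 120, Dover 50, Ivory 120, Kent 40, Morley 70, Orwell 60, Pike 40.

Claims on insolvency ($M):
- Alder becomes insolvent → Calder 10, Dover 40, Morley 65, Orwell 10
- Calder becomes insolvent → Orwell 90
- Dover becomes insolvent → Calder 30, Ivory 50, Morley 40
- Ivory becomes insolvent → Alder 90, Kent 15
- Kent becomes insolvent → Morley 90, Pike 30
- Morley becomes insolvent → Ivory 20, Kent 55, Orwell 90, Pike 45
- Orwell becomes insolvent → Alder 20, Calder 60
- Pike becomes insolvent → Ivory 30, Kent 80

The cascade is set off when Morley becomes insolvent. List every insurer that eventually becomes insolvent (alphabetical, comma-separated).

Round 1 — Morley becomes insolvent (initial).
  Ivory: +20 → 20 < 120
  Kent: +55 → 55 ≥ 40
  Orwell: +90 → 90 ≥ 60
  Pike: +45 → 45 ≥ 40
Round 2 — Kent, Orwell, Pike become insolvent.
  Alder: +20 → 20 < 120
  Calder: +60 → 60 < 120
  Ivory: +30 → 50 < 120
No further insolvencies.

Kent, Morley, Orwell, Pike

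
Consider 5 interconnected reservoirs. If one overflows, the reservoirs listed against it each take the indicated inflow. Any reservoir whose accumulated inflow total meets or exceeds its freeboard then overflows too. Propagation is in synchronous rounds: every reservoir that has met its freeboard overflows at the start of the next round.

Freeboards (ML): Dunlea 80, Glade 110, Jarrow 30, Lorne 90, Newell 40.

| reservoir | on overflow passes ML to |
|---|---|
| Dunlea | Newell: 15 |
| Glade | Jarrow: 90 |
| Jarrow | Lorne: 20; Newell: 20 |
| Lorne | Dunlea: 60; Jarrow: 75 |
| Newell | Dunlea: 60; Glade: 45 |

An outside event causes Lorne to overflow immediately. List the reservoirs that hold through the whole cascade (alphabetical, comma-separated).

Dunlea, Glade, Newell

Round 1 — Lorne overflows (initial).
  Dunlea: +60 → 60 < 80
  Jarrow: +75 → 75 ≥ 30
Round 2 — Jarrow overflows.
  Newell: +20 → 20 < 40
No further overflows.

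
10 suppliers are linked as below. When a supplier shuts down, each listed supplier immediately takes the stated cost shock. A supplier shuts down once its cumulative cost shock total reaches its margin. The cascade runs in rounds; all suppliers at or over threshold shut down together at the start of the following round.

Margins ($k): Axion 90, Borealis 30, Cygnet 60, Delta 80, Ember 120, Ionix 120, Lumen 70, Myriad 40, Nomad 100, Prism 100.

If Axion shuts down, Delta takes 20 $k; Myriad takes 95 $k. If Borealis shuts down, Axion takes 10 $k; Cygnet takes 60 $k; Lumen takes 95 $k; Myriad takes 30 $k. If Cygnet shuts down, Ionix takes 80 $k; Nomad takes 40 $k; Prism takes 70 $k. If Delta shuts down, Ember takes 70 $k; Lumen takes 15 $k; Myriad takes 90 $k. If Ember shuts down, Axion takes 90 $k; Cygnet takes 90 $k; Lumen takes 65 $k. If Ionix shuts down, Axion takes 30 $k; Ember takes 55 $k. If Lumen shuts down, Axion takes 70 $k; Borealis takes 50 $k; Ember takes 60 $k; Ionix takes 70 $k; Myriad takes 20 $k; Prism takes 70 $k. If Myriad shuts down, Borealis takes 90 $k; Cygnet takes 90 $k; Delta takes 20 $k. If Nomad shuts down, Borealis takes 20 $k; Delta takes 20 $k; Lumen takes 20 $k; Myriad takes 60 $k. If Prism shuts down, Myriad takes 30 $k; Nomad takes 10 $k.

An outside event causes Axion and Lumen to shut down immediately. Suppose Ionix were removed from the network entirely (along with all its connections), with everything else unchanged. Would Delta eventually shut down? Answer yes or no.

no

With Ionix removed:
Round 1 — Axion, Lumen shut down (initial).
  Borealis: +50 → 50 ≥ 30
  Delta: +20 → 20 < 80
  Ember: +60 → 60 < 120
  Myriad: +95+20 → 115 ≥ 40
  Prism: +70 → 70 < 100
Round 2 — Borealis, Myriad shut down.
  Cygnet: +60+90 → 150 ≥ 60
  Delta: +20 → 40 < 80
Round 3 — Cygnet shuts down.
  Nomad: +40 → 40 < 100
  Prism: +70 → 140 ≥ 100
Round 4 — Prism shuts down.
  Nomad: +10 → 50 < 100
No further shutdowns.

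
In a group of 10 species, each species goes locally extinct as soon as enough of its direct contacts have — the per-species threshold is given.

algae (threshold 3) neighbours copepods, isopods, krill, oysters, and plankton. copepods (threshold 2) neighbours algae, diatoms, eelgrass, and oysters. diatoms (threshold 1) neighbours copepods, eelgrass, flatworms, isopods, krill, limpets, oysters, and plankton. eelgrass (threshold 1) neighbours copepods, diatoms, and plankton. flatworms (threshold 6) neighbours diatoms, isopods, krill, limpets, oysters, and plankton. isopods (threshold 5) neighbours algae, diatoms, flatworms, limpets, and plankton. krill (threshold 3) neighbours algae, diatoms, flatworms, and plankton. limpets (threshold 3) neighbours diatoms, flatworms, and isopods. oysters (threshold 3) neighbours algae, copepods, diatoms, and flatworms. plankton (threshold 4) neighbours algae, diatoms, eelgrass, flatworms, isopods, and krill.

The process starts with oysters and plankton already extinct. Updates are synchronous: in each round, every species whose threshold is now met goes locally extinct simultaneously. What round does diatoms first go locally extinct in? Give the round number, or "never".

2

Round 1 — oysters, plankton go locally extinct (initial).
Round 2 — checking thresholds:
  algae: 2 of 5 neighbours < 3, below threshold.
  copepods: 1 of 4 neighbours < 2, below threshold.
  diatoms: 2 of 8 neighbours ≥ 1, goes locally extinct.
  eelgrass: 1 of 3 neighbours ≥ 1, goes locally extinct.
  flatworms: 2 of 6 neighbours < 6, below threshold.
  isopods: 1 of 5 neighbours < 5, below threshold.
  krill: 1 of 4 neighbours < 3, below threshold.
Round 3 — checking thresholds:
  algae: 2 of 5 neighbours < 3, below threshold.
  copepods: 3 of 4 neighbours ≥ 2, goes locally extinct.
  flatworms: 3 of 6 neighbours < 6, below threshold.
  isopods: 2 of 5 neighbours < 5, below threshold.
  krill: 2 of 4 neighbours < 3, below threshold.
  limpets: 1 of 3 neighbours < 3, below threshold.
Round 4 — checking thresholds:
  algae: 3 of 5 neighbours ≥ 3, goes locally extinct.
  flatworms: 3 of 6 neighbours < 6, below threshold.
  isopods: 2 of 5 neighbours < 5, below threshold.
  krill: 2 of 4 neighbours < 3, below threshold.
  limpets: 1 of 3 neighbours < 3, below threshold.
Round 5 — checking thresholds:
  flatworms: 3 of 6 neighbours < 6, below threshold.
  isopods: 3 of 5 neighbours < 5, below threshold.
  krill: 3 of 4 neighbours ≥ 3, goes locally extinct.
  limpets: 1 of 3 neighbours < 3, below threshold.
Round 6 — no new extinctions; cascade stops.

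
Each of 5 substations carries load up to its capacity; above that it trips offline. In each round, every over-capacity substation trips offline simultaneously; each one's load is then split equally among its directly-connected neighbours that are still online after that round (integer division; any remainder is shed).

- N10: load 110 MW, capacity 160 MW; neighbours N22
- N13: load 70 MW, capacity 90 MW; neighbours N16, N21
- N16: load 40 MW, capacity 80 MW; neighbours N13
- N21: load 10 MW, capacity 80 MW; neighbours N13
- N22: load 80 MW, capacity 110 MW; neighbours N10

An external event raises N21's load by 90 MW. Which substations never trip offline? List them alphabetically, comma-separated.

N10, N22

Round 1 — N21 at 100 > 80. N21 trips offline.
  N21 sheds 100 MW to N13: 100 each.
    N13: 70+100 = 170 > 90
Round 2 — N13 trips offline.
  N13 sheds 170 MW to N16: 170 each.
    N16: 40+170 = 210 > 80
Round 3 — N16 trips offline.
  N16 sheds 210 MW: no online neighbours, lost.
No further trips.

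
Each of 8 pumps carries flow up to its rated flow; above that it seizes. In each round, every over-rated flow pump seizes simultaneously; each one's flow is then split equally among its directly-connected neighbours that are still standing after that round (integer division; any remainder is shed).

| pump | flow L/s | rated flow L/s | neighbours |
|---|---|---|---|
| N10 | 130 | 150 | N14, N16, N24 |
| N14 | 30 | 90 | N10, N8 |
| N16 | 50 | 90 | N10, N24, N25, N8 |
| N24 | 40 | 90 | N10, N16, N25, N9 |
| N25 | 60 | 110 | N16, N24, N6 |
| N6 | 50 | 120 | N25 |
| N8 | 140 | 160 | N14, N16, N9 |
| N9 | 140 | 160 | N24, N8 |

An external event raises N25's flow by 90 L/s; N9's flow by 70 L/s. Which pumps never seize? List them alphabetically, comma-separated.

Round 1 — N25 at 150 > 110; N9 at 210 > 160. N25, N9 seize.
  N25 sheds 150 L/s to N16, N24, N6: 50 each.
    N16: 50+50 = 100 > 90
    N24: 40+50 = 90 ≤ 90
    N6: 50+50 = 100 ≤ 120
  N9 sheds 210 L/s to N24, N8: 105 each.
    N24: 90+105 = 195 > 90
    N8: 140+105 = 245 > 160
Round 2 — N16, N24, N8 seize.
  N16 sheds 100 L/s to N10: 100 each.
    N10: 130+100 = 230 > 150
  N24 sheds 195 L/s to N10: 195 each.
    N10: 230+195 = 425 > 150
  N8 sheds 245 L/s to N14: 245 each.
    N14: 30+245 = 275 > 90
Round 3 — N10, N14 seize.
  N10 sheds 425 L/s: no online neighbours, lost.
  N14 sheds 275 L/s: no online neighbours, lost.
No further seizures.

N6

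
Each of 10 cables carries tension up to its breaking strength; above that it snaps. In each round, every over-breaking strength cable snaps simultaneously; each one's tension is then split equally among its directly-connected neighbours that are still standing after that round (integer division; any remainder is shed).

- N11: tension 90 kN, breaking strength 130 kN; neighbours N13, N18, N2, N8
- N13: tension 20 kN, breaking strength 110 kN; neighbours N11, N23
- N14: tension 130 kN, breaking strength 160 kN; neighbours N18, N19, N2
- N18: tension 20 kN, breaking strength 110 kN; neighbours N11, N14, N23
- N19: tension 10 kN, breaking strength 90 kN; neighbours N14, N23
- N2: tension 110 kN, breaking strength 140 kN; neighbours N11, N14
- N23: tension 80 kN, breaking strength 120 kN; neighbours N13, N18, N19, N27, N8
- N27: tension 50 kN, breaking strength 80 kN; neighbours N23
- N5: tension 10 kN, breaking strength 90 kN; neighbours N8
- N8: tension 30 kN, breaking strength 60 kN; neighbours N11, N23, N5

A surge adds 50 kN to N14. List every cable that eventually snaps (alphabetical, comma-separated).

Round 1 — N14 at 180 > 160. N14 snaps.
  N14 sheds 180 kN to N18, N19, N2: 60 each.
    N18: 20+60 = 80 ≤ 110
    N19: 10+60 = 70 ≤ 90
    N2: 110+60 = 170 > 140
Round 2 — N2 snaps.
  N2 sheds 170 kN to N11: 170 each.
    N11: 90+170 = 260 > 130
Round 3 — N11 snaps.
  N11 sheds 260 kN to N13, N18, N8: 86 each (2 lost).
    N13: 20+86 = 106 ≤ 110
    N18: 80+86 = 166 > 110
    N8: 30+86 = 116 > 60
Round 4 — N18, N8 snap.
  N18 sheds 166 kN to N23: 166 each.
    N23: 80+166 = 246 > 120
  N8 sheds 116 kN to N23, N5: 58 each.
    N23: 246+58 = 304 > 120
    N5: 10+58 = 68 ≤ 90
Round 5 — N23 snaps.
  N23 sheds 304 kN to N13, N19, N27: 101 each (1 lost).
    N13: 106+101 = 207 > 110
    N19: 70+101 = 171 > 90
    N27: 50+101 = 151 > 80
Round 6 — N13, N19, N27 snap.
  N13 sheds 207 kN: no online neighbours, lost.
  N19 sheds 171 kN: no online neighbours, lost.
  N27 sheds 151 kN: no online neighbours, lost.
No further breaks.

N11, N13, N14, N18, N19, N2, N23, N27, N8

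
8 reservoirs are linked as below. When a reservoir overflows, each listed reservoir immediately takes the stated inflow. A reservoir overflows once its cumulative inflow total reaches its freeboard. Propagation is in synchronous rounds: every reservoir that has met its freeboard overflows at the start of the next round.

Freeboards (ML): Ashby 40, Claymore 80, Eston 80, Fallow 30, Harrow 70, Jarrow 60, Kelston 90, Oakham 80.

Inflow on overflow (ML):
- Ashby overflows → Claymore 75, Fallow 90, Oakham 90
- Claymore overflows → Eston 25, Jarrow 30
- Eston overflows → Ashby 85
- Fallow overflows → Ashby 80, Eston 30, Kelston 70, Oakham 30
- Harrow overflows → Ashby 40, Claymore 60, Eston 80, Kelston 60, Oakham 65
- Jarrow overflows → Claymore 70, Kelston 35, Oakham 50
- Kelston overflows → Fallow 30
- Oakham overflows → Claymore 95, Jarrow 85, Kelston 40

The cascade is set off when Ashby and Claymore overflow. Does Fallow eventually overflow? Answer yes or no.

Round 1 — Ashby, Claymore overflow (initial).
  Eston: +25 → 25 < 80
  Fallow: +90 → 90 ≥ 30
  Jarrow: +30 → 30 < 60
  Oakham: +90 → 90 ≥ 80
Round 2 — Fallow, Oakham overflow.
  Eston: +30 → 55 < 80
  Jarrow: +85 → 115 ≥ 60
  Kelston: +70+40 → 110 ≥ 90
Round 3 — Jarrow, Kelston overflow.
No further overflows.

yes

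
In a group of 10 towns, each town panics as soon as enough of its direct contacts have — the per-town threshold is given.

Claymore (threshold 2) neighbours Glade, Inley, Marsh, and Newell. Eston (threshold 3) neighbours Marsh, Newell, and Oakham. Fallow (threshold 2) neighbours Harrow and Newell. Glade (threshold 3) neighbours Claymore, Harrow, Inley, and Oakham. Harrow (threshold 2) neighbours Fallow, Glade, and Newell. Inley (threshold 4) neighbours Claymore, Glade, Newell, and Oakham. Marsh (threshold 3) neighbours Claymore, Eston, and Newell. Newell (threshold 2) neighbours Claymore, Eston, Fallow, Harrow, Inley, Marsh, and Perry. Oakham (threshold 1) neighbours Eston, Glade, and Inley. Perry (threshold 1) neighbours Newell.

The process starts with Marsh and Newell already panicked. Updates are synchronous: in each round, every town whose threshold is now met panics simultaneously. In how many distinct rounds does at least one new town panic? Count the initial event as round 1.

2

Round 1 — Marsh, Newell panic (initial).
Round 2 — checking thresholds:
  Claymore: 2 of 4 neighbours ≥ 2, panics.
  Eston: 2 of 3 neighbours < 3, below threshold.
  Fallow: 1 of 2 neighbours < 2, below threshold.
  Harrow: 1 of 3 neighbours < 2, below threshold.
  Inley: 1 of 4 neighbours < 4, below threshold.
  Perry: 1 of 1 neighbours ≥ 1, panics.
Round 3 — no new panics; cascade stops.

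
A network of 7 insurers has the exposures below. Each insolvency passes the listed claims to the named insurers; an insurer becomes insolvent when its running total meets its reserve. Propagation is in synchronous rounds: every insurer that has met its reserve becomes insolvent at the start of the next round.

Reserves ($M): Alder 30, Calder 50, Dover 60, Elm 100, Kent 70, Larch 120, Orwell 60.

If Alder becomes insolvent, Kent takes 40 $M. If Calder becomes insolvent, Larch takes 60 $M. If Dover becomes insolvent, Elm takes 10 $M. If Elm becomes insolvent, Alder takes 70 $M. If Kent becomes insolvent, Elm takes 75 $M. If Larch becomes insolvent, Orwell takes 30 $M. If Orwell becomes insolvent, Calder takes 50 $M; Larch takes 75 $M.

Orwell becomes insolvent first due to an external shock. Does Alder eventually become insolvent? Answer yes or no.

Round 1 — Orwell becomes insolvent (initial).
  Calder: +50 → 50 ≥ 50
  Larch: +75 → 75 < 120
Round 2 — Calder becomes insolvent.
  Larch: +60 → 135 ≥ 120
Round 3 — Larch becomes insolvent.
No further insolvencies.

no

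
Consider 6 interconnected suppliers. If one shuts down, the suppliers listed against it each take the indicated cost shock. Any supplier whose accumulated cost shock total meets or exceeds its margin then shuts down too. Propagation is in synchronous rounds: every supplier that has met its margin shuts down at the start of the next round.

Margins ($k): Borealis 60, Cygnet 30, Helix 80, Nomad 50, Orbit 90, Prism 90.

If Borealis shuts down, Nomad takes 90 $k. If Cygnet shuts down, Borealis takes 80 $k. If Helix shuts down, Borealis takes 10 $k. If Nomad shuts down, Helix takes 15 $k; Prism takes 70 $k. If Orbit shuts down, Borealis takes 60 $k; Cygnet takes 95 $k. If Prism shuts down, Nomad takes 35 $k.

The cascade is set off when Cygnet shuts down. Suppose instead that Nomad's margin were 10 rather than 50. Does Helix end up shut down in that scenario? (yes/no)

With Nomad's margin at 10:
Round 1 — Cygnet shuts down (initial).
  Borealis: +80 → 80 ≥ 60
Round 2 — Borealis shuts down.
  Nomad: +90 → 90 ≥ 10
Round 3 — Nomad shuts down.
  Helix: +15 → 15 < 80
  Prism: +70 → 70 < 90
No further shutdowns.

no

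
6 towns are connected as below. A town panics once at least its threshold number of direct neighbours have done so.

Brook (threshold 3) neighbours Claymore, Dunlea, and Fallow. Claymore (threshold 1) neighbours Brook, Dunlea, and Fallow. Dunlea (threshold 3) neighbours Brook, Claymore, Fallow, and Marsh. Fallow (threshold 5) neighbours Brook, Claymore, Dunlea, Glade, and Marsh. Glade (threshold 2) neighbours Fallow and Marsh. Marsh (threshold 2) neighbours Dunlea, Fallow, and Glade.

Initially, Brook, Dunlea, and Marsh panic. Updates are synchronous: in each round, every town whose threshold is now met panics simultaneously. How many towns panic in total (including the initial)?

Round 1 — Brook, Dunlea, Marsh panic (initial).
Round 2 — checking thresholds:
  Claymore: 2 of 3 neighbours ≥ 1, panics.
  Fallow: 3 of 5 neighbours < 5, not yet.
  Glade: 1 of 2 neighbours < 2, not yet.
Round 3 — no new panics; cascade stops.

4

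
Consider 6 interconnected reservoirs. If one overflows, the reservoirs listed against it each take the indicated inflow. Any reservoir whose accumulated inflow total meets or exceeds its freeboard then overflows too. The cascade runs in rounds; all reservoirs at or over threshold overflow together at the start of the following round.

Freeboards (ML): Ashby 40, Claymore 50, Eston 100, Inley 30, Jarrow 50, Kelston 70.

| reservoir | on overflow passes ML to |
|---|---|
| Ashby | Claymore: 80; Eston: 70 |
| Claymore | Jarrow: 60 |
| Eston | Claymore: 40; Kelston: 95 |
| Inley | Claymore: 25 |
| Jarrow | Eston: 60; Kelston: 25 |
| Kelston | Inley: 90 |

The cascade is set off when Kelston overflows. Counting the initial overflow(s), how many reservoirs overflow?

Round 1 — Kelston overflows (initial).
  Inley: +90 → 90 ≥ 30
Round 2 — Inley overflows.
  Claymore: +25 → 25 < 50
No further overflows.

2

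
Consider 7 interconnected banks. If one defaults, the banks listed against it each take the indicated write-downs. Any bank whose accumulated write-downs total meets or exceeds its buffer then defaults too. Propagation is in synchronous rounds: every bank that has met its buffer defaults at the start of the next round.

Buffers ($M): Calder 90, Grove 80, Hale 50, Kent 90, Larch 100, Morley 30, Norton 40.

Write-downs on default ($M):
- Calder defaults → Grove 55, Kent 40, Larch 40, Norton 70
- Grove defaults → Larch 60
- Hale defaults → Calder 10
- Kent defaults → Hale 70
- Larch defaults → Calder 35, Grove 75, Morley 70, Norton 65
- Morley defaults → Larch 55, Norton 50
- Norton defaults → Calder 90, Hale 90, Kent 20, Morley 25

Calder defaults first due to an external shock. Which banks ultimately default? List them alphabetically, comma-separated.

Round 1 — Calder defaults (initial).
  Grove: +55 → 55 < 80
  Kent: +40 → 40 < 90
  Larch: +40 → 40 < 100
  Norton: +70 → 70 ≥ 40
Round 2 — Norton defaults.
  Hale: +90 → 90 ≥ 50
  Kent: +20 → 60 < 90
  Morley: +25 → 25 < 30
Round 3 — Hale defaults.
No further defaults.

Calder, Hale, Norton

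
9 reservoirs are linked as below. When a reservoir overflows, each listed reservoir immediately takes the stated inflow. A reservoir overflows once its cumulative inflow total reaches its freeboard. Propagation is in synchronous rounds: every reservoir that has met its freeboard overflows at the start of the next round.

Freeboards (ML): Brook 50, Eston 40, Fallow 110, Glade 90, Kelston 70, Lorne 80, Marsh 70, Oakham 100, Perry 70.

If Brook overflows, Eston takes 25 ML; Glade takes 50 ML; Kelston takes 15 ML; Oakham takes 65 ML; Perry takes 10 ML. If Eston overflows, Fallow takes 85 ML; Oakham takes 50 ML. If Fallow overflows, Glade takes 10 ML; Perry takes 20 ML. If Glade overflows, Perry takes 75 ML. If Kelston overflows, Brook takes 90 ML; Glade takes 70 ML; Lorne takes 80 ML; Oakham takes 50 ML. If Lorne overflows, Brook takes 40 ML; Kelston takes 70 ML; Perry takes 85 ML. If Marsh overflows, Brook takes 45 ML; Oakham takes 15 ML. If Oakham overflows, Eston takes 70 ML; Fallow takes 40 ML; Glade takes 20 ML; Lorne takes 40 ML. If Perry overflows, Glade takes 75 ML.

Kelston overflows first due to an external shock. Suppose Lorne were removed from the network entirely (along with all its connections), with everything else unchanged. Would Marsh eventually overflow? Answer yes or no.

With Lorne removed:
Round 1 — Kelston overflows (initial).
  Brook: +90 → 90 ≥ 50
  Glade: +70 → 70 < 90
  Oakham: +50 → 50 < 100
Round 2 — Brook overflows.
  Eston: +25 → 25 < 40
  Glade: +50 → 120 ≥ 90
  Oakham: +65 → 115 ≥ 100
  Perry: +10 → 10 < 70
Round 3 — Glade, Oakham overflow.
  Eston: +70 → 95 ≥ 40
  Fallow: +40 → 40 < 110
  Perry: +75 → 85 ≥ 70
Round 4 — Eston, Perry overflow.
  Fallow: +85 → 125 ≥ 110
Round 5 — Fallow overflows.
No further overflows.

no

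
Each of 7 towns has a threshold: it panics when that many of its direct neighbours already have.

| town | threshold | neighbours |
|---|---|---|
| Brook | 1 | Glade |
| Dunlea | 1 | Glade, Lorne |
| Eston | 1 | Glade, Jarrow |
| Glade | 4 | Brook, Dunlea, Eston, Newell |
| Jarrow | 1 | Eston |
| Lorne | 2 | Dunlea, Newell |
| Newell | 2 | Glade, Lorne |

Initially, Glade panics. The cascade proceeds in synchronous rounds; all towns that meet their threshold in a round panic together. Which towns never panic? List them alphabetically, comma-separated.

Lorne, Newell

Round 1 — Glade panics (initial).
Round 2 — checking thresholds:
  Brook: 1 of 1 neighbours ≥ 1, panics.
  Dunlea: 1 of 2 neighbours ≥ 1, panics.
  Eston: 1 of 2 neighbours ≥ 1, panics.
  Newell: 1 of 2 neighbours < 2, holds.
Round 3 — checking thresholds:
  Jarrow: 1 of 1 neighbours ≥ 1, panics.
  Lorne: 1 of 2 neighbours < 2, holds.
  Newell: 1 of 2 neighbours < 2, holds.
Round 4 — no new panics; cascade stops.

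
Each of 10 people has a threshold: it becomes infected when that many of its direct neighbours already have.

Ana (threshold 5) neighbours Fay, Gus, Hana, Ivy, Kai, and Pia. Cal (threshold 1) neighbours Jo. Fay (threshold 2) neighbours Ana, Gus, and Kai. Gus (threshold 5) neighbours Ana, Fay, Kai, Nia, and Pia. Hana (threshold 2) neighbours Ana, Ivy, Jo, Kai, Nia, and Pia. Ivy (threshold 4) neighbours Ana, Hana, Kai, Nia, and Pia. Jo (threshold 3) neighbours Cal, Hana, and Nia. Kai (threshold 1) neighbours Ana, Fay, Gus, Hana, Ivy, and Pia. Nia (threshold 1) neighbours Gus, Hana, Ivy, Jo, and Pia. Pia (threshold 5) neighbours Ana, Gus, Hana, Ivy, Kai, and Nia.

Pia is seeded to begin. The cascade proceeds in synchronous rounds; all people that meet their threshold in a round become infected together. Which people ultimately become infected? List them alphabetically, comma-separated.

Hana, Ivy, Kai, Nia, Pia

Round 1 — Pia becomes infected (initial).
Round 2 — checking thresholds:
  Ana: 1 of 6 neighbours < 5, not yet.
  Gus: 1 of 5 neighbours < 5, not yet.
  Hana: 1 of 6 neighbours < 2, not yet.
  Ivy: 1 of 5 neighbours < 4, not yet.
  Kai: 1 of 6 neighbours ≥ 1, becomes infected.
  Nia: 1 of 5 neighbours ≥ 1, becomes infected.
Round 3 — checking thresholds:
  Ana: 2 of 6 neighbours < 5, not yet.
  Fay: 1 of 3 neighbours < 2, not yet.
  Gus: 3 of 5 neighbours < 5, not yet.
  Hana: 3 of 6 neighbours ≥ 2, becomes infected.
  Ivy: 3 of 5 neighbours < 4, not yet.
  Jo: 1 of 3 neighbours < 3, not yet.
Round 4 — checking thresholds:
  Ana: 3 of 6 neighbours < 5, not yet.
  Fay: 1 of 3 neighbours < 2, not yet.
  Gus: 3 of 5 neighbours < 5, not yet.
  Ivy: 4 of 5 neighbours ≥ 4, becomes infected.
  Jo: 2 of 3 neighbours < 3, not yet.
Round 5 — no new infections; cascade stops.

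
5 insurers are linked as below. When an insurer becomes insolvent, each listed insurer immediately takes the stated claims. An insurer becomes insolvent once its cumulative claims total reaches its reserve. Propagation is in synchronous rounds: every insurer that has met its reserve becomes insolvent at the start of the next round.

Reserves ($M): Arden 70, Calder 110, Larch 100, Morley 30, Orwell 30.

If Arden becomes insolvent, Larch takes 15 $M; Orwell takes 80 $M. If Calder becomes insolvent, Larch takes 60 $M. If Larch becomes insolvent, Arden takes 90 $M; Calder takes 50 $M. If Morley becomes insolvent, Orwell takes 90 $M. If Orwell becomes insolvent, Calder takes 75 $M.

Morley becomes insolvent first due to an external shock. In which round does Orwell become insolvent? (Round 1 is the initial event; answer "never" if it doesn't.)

Round 1 — Morley becomes insolvent (initial).
  Orwell: +90 → 90 ≥ 30
Round 2 — Orwell becomes insolvent.
  Calder: +75 → 75 < 110
No further insolvencies.

2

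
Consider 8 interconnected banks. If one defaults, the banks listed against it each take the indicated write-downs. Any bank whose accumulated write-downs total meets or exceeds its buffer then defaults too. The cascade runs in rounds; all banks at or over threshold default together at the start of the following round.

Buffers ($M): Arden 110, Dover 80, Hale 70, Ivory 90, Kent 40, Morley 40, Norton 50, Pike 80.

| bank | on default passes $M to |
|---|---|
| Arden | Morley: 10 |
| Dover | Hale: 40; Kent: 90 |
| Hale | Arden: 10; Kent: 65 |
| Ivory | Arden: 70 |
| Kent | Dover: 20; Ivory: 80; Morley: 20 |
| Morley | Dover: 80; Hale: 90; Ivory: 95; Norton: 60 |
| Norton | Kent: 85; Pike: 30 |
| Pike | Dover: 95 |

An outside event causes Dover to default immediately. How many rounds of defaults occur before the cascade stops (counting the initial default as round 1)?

2

Round 1 — Dover defaults (initial).
  Hale: +40 → 40 < 70
  Kent: +90 → 90 ≥ 40
Round 2 — Kent defaults.
  Ivory: +80 → 80 < 90
  Morley: +20 → 20 < 40
No further defaults.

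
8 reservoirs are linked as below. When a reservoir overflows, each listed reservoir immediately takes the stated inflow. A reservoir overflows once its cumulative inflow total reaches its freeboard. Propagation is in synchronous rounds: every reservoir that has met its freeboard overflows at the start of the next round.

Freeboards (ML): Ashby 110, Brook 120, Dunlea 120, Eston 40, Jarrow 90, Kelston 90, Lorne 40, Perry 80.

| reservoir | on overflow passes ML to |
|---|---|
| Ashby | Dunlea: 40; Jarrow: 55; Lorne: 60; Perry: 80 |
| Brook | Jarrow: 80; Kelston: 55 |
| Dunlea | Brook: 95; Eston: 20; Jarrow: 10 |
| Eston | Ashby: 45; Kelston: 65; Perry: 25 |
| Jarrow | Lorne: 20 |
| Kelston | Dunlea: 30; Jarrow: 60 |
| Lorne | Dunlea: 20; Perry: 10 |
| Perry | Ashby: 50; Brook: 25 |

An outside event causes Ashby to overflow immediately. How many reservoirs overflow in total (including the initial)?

Round 1 — Ashby overflows (initial).
  Dunlea: +40 → 40 < 120
  Jarrow: +55 → 55 < 90
  Lorne: +60 → 60 ≥ 40
  Perry: +80 → 80 ≥ 80
Round 2 — Lorne, Perry overflow.
  Brook: +25 → 25 < 120
  Dunlea: +20 → 60 < 120
No further overflows.

3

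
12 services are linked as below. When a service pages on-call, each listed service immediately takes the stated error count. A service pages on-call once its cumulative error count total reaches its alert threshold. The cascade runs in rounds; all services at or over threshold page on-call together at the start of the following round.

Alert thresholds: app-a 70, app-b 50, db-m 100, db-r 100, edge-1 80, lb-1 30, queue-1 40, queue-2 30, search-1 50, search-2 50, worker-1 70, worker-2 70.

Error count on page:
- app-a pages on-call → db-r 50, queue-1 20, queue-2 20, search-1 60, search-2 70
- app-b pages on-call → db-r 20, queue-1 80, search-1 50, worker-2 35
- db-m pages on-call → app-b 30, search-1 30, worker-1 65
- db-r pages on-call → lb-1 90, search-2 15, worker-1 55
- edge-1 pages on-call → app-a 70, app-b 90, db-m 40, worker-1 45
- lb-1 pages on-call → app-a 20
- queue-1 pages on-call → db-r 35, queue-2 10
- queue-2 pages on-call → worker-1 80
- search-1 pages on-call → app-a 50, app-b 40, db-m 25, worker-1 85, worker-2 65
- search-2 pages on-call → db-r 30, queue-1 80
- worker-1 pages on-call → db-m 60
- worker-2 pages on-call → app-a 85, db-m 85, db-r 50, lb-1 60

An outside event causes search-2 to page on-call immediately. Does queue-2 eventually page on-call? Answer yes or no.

Round 1 — search-2 pages on-call (initial).
  db-r: +30 → 30 < 100
  queue-1: +80 → 80 ≥ 40
Round 2 — queue-1 pages on-call.
  db-r: +35 → 65 < 100
  queue-2: +10 → 10 < 30
No further pages.

no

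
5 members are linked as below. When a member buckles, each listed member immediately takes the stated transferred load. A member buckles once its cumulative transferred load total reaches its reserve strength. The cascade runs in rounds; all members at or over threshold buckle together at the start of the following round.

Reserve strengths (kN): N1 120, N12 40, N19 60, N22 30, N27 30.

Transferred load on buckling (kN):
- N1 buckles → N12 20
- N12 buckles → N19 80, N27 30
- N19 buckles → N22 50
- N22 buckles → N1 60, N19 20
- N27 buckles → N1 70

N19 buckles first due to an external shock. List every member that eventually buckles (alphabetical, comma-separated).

N19, N22

Round 1 — N19 buckles (initial).
  N22: +50 → 50 ≥ 30
Round 2 — N22 buckles.
  N1: +60 → 60 < 120
No further bucklings.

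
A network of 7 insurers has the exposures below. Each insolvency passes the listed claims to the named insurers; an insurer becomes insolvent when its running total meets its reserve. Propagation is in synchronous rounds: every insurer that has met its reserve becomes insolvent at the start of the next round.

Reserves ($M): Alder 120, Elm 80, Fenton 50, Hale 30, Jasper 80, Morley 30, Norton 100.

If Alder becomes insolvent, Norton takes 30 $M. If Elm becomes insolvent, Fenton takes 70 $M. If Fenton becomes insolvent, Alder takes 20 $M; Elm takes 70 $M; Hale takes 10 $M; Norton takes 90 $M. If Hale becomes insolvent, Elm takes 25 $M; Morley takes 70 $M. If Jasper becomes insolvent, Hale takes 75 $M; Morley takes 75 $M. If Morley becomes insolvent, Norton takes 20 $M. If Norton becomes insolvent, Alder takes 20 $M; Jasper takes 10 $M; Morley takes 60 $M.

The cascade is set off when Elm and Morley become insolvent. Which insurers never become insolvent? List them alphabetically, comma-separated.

Round 1 — Elm, Morley become insolvent (initial).
  Fenton: +70 → 70 ≥ 50
  Norton: +20 → 20 < 100
Round 2 — Fenton becomes insolvent.
  Alder: +20 → 20 < 120
  Hale: +10 → 10 < 30
  Norton: +90 → 110 ≥ 100
Round 3 — Norton becomes insolvent.
  Alder: +20 → 40 < 120
  Jasper: +10 → 10 < 80
No further insolvencies.

Alder, Hale, Jasper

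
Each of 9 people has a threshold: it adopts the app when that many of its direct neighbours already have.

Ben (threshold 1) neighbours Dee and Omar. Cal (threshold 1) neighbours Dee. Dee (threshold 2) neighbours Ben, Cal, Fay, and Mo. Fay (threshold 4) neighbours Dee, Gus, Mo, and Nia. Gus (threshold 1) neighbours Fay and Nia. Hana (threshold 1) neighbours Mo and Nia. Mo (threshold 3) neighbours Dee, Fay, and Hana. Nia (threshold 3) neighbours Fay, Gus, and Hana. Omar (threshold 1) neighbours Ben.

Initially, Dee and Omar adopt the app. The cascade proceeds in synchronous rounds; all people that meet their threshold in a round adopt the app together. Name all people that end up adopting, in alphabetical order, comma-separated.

Ben, Cal, Dee, Omar

Round 1 — Dee, Omar adopt the app (initial).
Round 2 — checking thresholds:
  Ben: 2 of 2 neighbours ≥ 1, adopts the app.
  Cal: 1 of 1 neighbours ≥ 1, adopts the app.
  Fay: 1 of 4 neighbours < 4, below threshold.
  Mo: 1 of 3 neighbours < 3, below threshold.
Round 3 — no new adoptions; cascade stops.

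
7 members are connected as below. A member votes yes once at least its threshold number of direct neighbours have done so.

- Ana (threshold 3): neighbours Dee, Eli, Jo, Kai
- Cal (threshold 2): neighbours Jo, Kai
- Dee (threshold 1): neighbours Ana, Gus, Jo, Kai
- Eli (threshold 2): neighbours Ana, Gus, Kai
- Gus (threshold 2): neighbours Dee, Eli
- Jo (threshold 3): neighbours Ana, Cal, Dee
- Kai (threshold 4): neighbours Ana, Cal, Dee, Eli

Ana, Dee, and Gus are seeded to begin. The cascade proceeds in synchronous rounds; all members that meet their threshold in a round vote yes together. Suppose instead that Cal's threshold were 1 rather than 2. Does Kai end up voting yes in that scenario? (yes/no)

With Cal's threshold at 1:
Round 1 — Ana, Dee, Gus vote yes (initial).
Round 2 — checking thresholds:
  Eli: 2 of 3 neighbours ≥ 2, votes yes.
  Jo: 2 of 3 neighbours < 3, not yet.
  Kai: 2 of 4 neighbours < 4, not yet.
Round 3 — no new yes votes; cascade stops.

no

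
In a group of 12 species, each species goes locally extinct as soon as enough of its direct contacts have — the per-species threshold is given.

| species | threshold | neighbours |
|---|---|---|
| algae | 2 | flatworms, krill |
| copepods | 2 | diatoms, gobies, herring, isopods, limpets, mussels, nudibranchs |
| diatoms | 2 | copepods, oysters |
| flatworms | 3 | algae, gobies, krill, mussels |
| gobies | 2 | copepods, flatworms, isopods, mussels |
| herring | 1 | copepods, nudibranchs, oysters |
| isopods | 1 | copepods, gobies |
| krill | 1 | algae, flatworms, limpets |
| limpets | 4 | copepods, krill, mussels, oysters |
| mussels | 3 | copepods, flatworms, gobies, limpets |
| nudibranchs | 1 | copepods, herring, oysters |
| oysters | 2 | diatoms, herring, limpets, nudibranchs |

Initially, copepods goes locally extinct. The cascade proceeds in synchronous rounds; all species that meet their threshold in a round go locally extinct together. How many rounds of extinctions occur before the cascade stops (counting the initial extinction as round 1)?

Round 1 — copepods goes locally extinct (initial).
Round 2 — checking thresholds:
  diatoms: 1 of 2 neighbours < 2, holds.
  gobies: 1 of 4 neighbours < 2, holds.
  herring: 1 of 3 neighbours ≥ 1, goes locally extinct.
  isopods: 1 of 2 neighbours ≥ 1, goes locally extinct.
  limpets: 1 of 4 neighbours < 4, holds.
  mussels: 1 of 4 neighbours < 3, holds.
  nudibranchs: 1 of 3 neighbours ≥ 1, goes locally extinct.
Round 3 — checking thresholds:
  diatoms: 1 of 2 neighbours < 2, holds.
  gobies: 2 of 4 neighbours ≥ 2, goes locally extinct.
  limpets: 1 of 4 neighbours < 4, holds.
  mussels: 1 of 4 neighbours < 3, holds.
  oysters: 2 of 4 neighbours ≥ 2, goes locally extinct.
Round 4 — checking thresholds:
  diatoms: 2 of 2 neighbours ≥ 2, goes locally extinct.
  flatworms: 1 of 4 neighbours < 3, holds.
  limpets: 2 of 4 neighbours < 4, holds.
  mussels: 2 of 4 neighbours < 3, holds.
Round 5 — no new extinctions; cascade stops.

4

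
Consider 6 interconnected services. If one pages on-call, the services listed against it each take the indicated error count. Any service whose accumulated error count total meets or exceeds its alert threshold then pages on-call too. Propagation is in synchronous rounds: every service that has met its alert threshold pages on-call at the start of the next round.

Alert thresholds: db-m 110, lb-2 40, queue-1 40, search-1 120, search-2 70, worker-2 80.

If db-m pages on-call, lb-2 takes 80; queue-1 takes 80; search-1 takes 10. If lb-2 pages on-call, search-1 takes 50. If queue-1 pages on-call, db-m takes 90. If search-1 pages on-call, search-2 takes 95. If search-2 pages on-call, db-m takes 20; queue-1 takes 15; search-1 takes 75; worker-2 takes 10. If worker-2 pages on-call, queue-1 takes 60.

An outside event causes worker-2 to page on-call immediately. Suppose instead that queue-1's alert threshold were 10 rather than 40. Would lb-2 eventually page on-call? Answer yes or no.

With queue-1's alert threshold at 10:
Round 1 — worker-2 pages on-call (initial).
  queue-1: +60 → 60 ≥ 10
Round 2 — queue-1 pages on-call.
  db-m: +90 → 90 < 110
No further pages.

no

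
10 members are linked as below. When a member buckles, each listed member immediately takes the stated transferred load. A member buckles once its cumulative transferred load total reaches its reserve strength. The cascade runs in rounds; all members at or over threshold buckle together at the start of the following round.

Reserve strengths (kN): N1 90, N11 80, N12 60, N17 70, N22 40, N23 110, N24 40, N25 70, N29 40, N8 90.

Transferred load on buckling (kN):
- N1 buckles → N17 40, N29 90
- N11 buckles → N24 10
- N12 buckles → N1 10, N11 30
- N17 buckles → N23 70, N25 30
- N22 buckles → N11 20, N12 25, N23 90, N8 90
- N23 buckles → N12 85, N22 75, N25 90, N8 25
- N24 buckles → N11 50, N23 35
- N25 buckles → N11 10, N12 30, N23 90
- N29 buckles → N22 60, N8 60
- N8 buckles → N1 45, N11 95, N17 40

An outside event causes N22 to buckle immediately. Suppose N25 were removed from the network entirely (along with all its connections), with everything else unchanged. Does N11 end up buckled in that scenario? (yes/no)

With N25 removed:
Round 1 — N22 buckles (initial).
  N11: +20 → 20 < 80
  N12: +25 → 25 < 60
  N23: +90 → 90 < 110
  N8: +90 → 90 ≥ 90
Round 2 — N8 buckles.
  N1: +45 → 45 < 90
  N11: +95 → 115 ≥ 80
  N17: +40 → 40 < 70
Round 3 — N11 buckles.
  N24: +10 → 10 < 40
No further bucklings.

yes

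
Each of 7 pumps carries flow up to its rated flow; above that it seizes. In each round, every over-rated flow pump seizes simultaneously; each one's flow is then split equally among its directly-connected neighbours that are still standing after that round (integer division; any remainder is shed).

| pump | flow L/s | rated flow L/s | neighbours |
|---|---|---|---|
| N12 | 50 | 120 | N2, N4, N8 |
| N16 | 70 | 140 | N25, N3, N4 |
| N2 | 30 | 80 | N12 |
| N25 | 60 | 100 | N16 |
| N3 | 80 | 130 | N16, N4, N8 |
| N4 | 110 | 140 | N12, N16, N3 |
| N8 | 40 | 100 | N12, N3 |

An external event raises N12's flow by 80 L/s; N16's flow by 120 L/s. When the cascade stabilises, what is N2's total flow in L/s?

Round 1 — N12 at 130 > 120; N16 at 190 > 140. N12, N16 seize.
  N12 sheds 130 L/s to N2, N4, N8: 43 each (1 lost).
    N2: 30+43 = 73 ≤ 80
    N4: 110+43 = 153 > 140
    N8: 40+43 = 83 ≤ 100
  N16 sheds 190 L/s to N25, N3, N4: 63 each (1 lost).
    N25: 60+63 = 123 > 100
    N3: 80+63 = 143 > 130
    N4: 153+63 = 216 > 140
Round 2 — N25, N3, N4 seize.
  N25 sheds 123 L/s: no online neighbours, lost.
  N3 sheds 143 L/s to N8: 143 each.
    N8: 83+143 = 226 > 100
  N4 sheds 216 L/s: no online neighbours, lost.
Round 3 — N8 seizes.
  N8 sheds 226 L/s: no online neighbours, lost.
No further seizures.

73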